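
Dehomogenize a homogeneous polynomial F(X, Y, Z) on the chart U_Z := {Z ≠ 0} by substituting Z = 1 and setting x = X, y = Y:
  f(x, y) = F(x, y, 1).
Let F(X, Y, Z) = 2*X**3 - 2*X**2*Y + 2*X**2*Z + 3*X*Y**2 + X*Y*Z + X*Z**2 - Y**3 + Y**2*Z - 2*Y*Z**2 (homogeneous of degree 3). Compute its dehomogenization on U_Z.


f(x, y) = 2*x**3 - 2*x**2*y + 2*x**2 + 3*x*y**2 + x*y + x - y**3 + y**2 - 2*y

On U_Z we set Z = 1. Each monomial c·X^i·Y^j·Z^k in F becomes c·x^i·y^j·1^k = c·x^i·y^j.
Substituting Z = 1: F(X, Y, 1) = 2*x**3 - 2*x**2*y + 2*x**2 + 3*x*y**2 + x*y + x - y**3 + y**2 - 2*y.
Note: deg(f) ≤ deg(F) = 3; strict inequality happens when F is divisible by Z (lost terms).


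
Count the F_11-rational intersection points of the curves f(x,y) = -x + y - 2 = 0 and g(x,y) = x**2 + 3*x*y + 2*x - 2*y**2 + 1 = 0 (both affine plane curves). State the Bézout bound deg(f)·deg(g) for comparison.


Common zeros: {(3, 5), (8, 10)}; count = 2; Bézout bound = 2.

deg(f) = 1, deg(g) = 2, so Bézout bound = 2.
Scan x ∈ F_11. For each x, list the y ∈ F_11 with f(x, y) ≡ 0 and those with g(x, y) ≡ 0 (mod 11); the common zeros in that column are the intersection.
  x = 0: f ≡ 0 at y ∈ {2}; g ≡ 0 at y ∈ ∅; common: ∅.
  x = 1: f ≡ 0 at y ∈ {3}; g ≡ 0 at y ∈ ∅; common: ∅.
  x = 2: f ≡ 0 at y ∈ {4}; g ≡ 0 at y ∈ {5, 9}; common: ∅.
  x = 3: f ≡ 0 at y ∈ {5}; g ≡ 0 at y ∈ {5}; common: {5}.
  x = 4: f ≡ 0 at y ∈ {6}; g ≡ 0 at y ∈ {7, 10}; common: ∅.
  x = 5: f ≡ 0 at y ∈ {7}; g ≡ 0 at y ∈ ∅; common: ∅.
  x = 6: f ≡ 0 at y ∈ {8}; g ≡ 0 at y ∈ {2, 7}; common: ∅.
  x = 7: f ≡ 0 at y ∈ {9}; g ≡ 0 at y ∈ ∅; common: ∅.
  x = 8: f ≡ 0 at y ∈ {10}; g ≡ 0 at y ∈ {2, 10}; common: {10}.
  x = 9: f ≡ 0 at y ∈ {0}; g ≡ 0 at y ∈ {4}; common: ∅.
  x = 10: f ≡ 0 at y ∈ {1}; g ≡ 0 at y ∈ {0, 4}; common: ∅.
Collecting: common zeros = {(3, 5), (8, 10)}, so the count is 2.
Comparison with the Bézout bound: 2 ≤ 2 = deg(f)·deg(g), as expected for curves with no common component (the bound is attained).


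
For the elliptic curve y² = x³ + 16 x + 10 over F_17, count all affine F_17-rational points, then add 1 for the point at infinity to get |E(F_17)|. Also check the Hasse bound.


Affine points = {(2, 4), (2, 13), (3, 0), (4, 6), (4, 11), (6, 4), (6, 13), (8, 2), (8, 15), (9, 4), (9, 13), (11, 2), (11, 15), (12, 3), (12, 14), (13, 1), (13, 16), (15, 2), (15, 15)}; affine count = 19; |E(F_17)| = 20.

Discriminant check: Δ ∝ 4a³ + 27b² = 4·16³ + 27·10² = 4·4096 + 27·100 ≡ 10 (mod 17). Nonzero ⇒ E is nonsingular.
For each x ∈ F_17, compute rhs = x³ + 16·x + 10 mod 17, then count y ∈ F_17 with y² ≡ rhs.
  x = 0: rhs = 10, matching y values: none (0 points).
  x = 1: rhs = 10, matching y values: none (0 points).
  x = 2: rhs = 16, matching y values: 4, 13 (2 points).
  x = 3: rhs = 0, matching y values: 0 (1 points).
  x = 4: rhs = 2, matching y values: 6, 11 (2 points).
  x = 5: rhs = 11, matching y values: none (0 points).
  x = 6: rhs = 16, matching y values: 4, 13 (2 points).
  x = 7: rhs = 6, matching y values: none (0 points).
  x = 8: rhs = 4, matching y values: 2, 15 (2 points).
  x = 9: rhs = 16, matching y values: 4, 13 (2 points).
  x = 10: rhs = 14, matching y values: none (0 points).
  x = 11: rhs = 4, matching y values: 2, 15 (2 points).
  x = 12: rhs = 9, matching y values: 3, 14 (2 points).
  x = 13: rhs = 1, matching y values: 1, 16 (2 points).
  x = 14: rhs = 3, matching y values: none (0 points).
  x = 15: rhs = 4, matching y values: 2, 15 (2 points).
  x = 16: rhs = 10, matching y values: none (0 points).
Total affine count: 19.
Full point count |E(F_17)| = 19 + 1 = 20.
Hasse bound: |20 − (17+1)| = |2| = 2 ≤ 2√17 ≈ 8.2462 ✓.


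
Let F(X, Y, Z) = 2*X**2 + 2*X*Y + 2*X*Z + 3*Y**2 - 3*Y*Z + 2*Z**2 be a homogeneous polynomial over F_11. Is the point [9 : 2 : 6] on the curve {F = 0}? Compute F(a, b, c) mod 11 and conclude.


F(9,2,6) ≡ 2 (mod 11); P is NOT on the curve.

Evaluate F(9, 2, 6) term-by-term (mod 11).
  2*X**2 ↦ 2·81·1·1 = 162
  2*X*Y ↦ 2·9·2·1 = 36
  2*X*Z ↦ 2·9·1·6 = 108
  3*Y**2 ↦ 3·1·4·1 = 12
  -3*Y*Z ↦ -3·1·2·6 = -36
  2*Z**2 ↦ 2·1·1·36 = 72
Sum: F(9, 2, 6) = (162) + (36) + (108) + (12) + (-36) + (72) = 354.
Reducing mod 11: 354 ≡ 2 (mod 11).
Since F(a, b, c) ≡ 2 ≠ 0 (mod 11), P does NOT lie on the curve.


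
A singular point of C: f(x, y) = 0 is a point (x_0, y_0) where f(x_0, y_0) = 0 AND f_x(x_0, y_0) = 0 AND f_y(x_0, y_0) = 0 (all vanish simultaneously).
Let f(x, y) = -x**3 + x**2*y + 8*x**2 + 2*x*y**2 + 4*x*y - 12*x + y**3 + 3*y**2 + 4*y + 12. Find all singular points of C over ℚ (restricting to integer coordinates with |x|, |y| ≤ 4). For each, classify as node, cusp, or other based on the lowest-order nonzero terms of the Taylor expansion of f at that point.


Singular points: {(2, -2)}; classification: cusp.

Compute partial derivatives:
  f_x = -3*x**2 + 2*x*y + 16*x + 2*y**2 + 4*y - 12.
  f_y = x**2 + 4*x*y + 4*x + 3*y**2 + 6*y + 4.
Scan x_0 ∈ {−4, ..., 4}. For each x_0, f_y(x_0, y) is a polynomial in y; find its integer roots y ∈ {−4, ..., 4}, then test f_x and f at those candidates.
  x = -4: f_y(-4, y) = 3*y**2 - 10*y + 4; no integer root y with |y| ≤ 4.
  x = -3: f_y(-3, y) = 3*y**2 - 6*y + 1; no integer root y with |y| ≤ 4.
  x = -2: f_y(-2, y) = 3*y**2 - 2*y; vanishes at y ∈ {0}. (-2, 0): f_x = -56 ≠ 0.
  x = -1: f_y(-1, y) = 3*y**2 + 2*y + 1; no integer root y with |y| ≤ 4.
  x = 0: f_y(0, y) = 3*y**2 + 6*y + 4; no integer root y with |y| ≤ 4.
  x = 1: f_y(1, y) = 3*y**2 + 10*y + 9; no integer root y with |y| ≤ 4.
  x = 2: f_y(2, y) = 3*y**2 + 14*y + 16; vanishes at y ∈ {-2}. (2, -2): f_x = 0, f = 0 — SINGULAR.
  x = 3: f_y(3, y) = 3*y**2 + 18*y + 25; no integer root y with |y| ≤ 4.
  x = 4: f_y(4, y) = 3*y**2 + 22*y + 36; no integer root y with |y| ≤ 4.
Only singular point on the grid: (2, -2).
Classify: substitute x = 2 + u, y = -2 + v and expand: f = -u**3 + u**2*v + 2*u*v**2 + v**3 + v**2.
No constant or linear terms (consistent with a singular point). Quadratic part: v**2. Cubic part: -u**3 + u**2*v + 2*u*v**2 + v**3.
The quadratic part v**2 is a perfect square, so there is a single (double) tangent line v = 0, i.e. y = -2. Restricting the cubic part to that line (v = 0) leaves -u**3 ≠ 0, so f is not divisible by v and the branch is v² ≈ u**3 to lowest order — this is a cusp.
Classification: cusp.


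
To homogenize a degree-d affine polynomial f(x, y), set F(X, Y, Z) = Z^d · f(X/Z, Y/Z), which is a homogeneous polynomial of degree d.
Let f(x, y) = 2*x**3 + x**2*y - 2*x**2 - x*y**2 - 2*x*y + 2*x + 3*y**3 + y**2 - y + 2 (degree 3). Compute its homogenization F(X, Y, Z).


F(X, Y, Z) = 2*X**3 + X**2*Y - 2*X**2*Z - X*Y**2 - 2*X*Y*Z + 2*X*Z**2 + 3*Y**3 + Y**2*Z - Y*Z**2 + 2*Z**3

deg(f) = 3.
Substitute x = X/Z, y = Y/Z into f, then multiply by Z^3.
  monomial 2·x^3·y^0 ↦ 2·X^3·Y^0·Z^0.
  monomial 1·x^2·y^1 ↦ 1·X^2·Y^1·Z^0.
  monomial -2·x^2·y^0 ↦ -2·X^2·Y^0·Z^1.
  monomial -1·x^1·y^2 ↦ -1·X^1·Y^2·Z^0.
  monomial -2·x^1·y^1 ↦ -2·X^1·Y^1·Z^1.
  monomial 2·x^1·y^0 ↦ 2·X^1·Y^0·Z^2.
  monomial 3·x^0·y^3 ↦ 3·X^0·Y^3·Z^0.
  monomial 1·x^0·y^2 ↦ 1·X^0·Y^2·Z^1.
  monomial -1·x^0·y^1 ↦ -1·X^0·Y^1·Z^2.
  monomial 2·x^0·y^0 ↦ 2·X^0·Y^0·Z^3.
Collecting: F(X, Y, Z) = 2*X**3 + X**2*Y - 2*X**2*Z - X*Y**2 - 2*X*Y*Z + 2*X*Z**2 + 3*Y**3 + Y**2*Z - Y*Z**2 + 2*Z**3.


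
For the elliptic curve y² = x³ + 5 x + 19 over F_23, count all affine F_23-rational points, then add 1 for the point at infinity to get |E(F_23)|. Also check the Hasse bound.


Affine points = {(1, 5), (1, 18), (5, 10), (5, 13), (6, 9), (6, 14), (7, 11), (7, 12), (11, 5), (11, 18), (12, 6), (12, 17), (13, 2), (13, 21), (14, 2), (14, 21), (16, 3), (16, 20), (17, 7), (17, 16), (19, 2), (19, 21), (20, 0), (21, 1), (21, 22), (22, 6), (22, 17)}; affine count = 27; |E(F_23)| = 28.

Discriminant check: Δ ∝ 4a³ + 27b² = 4·5³ + 27·19² = 4·125 + 27·361 ≡ 12 (mod 23). Nonzero ⇒ E is nonsingular.
For each x ∈ F_23, compute rhs = x³ + 5·x + 19 mod 23, then count y ∈ F_23 with y² ≡ rhs.
  x = 0: rhs = 19, matching y values: none (0 points).
  x = 1: rhs = 2, matching y values: 5, 18 (2 points).
  x = 2: rhs = 14, matching y values: none (0 points).
  x = 3: rhs = 15, matching y values: none (0 points).
  x = 4: rhs = 11, matching y values: none (0 points).
  x = 5: rhs = 8, matching y values: 10, 13 (2 points).
  x = 6: rhs = 12, matching y values: 9, 14 (2 points).
  x = 7: rhs = 6, matching y values: 11, 12 (2 points).
  x = 8: rhs = 19, matching y values: none (0 points).
  x = 9: rhs = 11, matching y values: none (0 points).
  x = 10: rhs = 11, matching y values: none (0 points).
  x = 11: rhs = 2, matching y values: 5, 18 (2 points).
  x = 12: rhs = 13, matching y values: 6, 17 (2 points).
  x = 13: rhs = 4, matching y values: 2, 21 (2 points).
  x = 14: rhs = 4, matching y values: 2, 21 (2 points).
  x = 15: rhs = 19, matching y values: none (0 points).
  x = 16: rhs = 9, matching y values: 3, 20 (2 points).
  x = 17: rhs = 3, matching y values: 7, 16 (2 points).
  x = 18: rhs = 7, matching y values: none (0 points).
  x = 19: rhs = 4, matching y values: 2, 21 (2 points).
  x = 20: rhs = 0, matching y values: 0 (1 points).
  x = 21: rhs = 1, matching y values: 1, 22 (2 points).
  x = 22: rhs = 13, matching y values: 6, 17 (2 points).
Total affine count: 27.
Full point count |E(F_23)| = 27 + 1 = 28.
Hasse bound: |28 − (23+1)| = |4| = 4 ≤ 2√23 ≈ 9.5917 ✓.


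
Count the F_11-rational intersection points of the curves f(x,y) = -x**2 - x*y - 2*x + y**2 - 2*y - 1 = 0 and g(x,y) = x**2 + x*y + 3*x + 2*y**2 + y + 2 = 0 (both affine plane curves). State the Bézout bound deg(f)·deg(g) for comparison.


Common zeros: {(10, 0)}; count = 1; Bézout bound = 4.

deg(f) = 2, deg(g) = 2, so Bézout bound = 4.
Scan x ∈ F_11. For each x, list the y ∈ F_11 with f(x, y) ≡ 0 and those with g(x, y) ≡ 0 (mod 11); the common zeros in that column are the intersection.
  x = 0: f ≡ 0 at y ∈ ∅; g ≡ 0 at y ∈ ∅; common: ∅.
  x = 1: f ≡ 0 at y ∈ {4, 10}; g ≡ 0 at y ∈ {5}; common: ∅.
  x = 2: f ≡ 0 at y ∈ ∅; g ≡ 0 at y ∈ {5, 10}; common: ∅.
  x = 3: f ≡ 0 at y ∈ {2, 3}; g ≡ 0 at y ∈ ∅; common: ∅.
  x = 4: f ≡ 0 at y ∈ {2, 4}; g ≡ 0 at y ∈ {6, 8}; common: ∅.
  x = 5: f ≡ 0 at y ∈ ∅; g ≡ 0 at y ∈ ∅; common: ∅.
  x = 6: f ≡ 0 at y ∈ ∅; g ≡ 0 at y ∈ ∅; common: ∅.
  x = 7: f ≡ 0 at y ∈ ∅; g ≡ 0 at y ∈ {8, 10}; common: ∅.
  x = 8: f ≡ 0 at y ∈ ∅; g ≡ 0 at y ∈ ∅; common: ∅.
  x = 9: f ≡ 0 at y ∈ {1, 10}; g ≡ 0 at y ∈ {0, 6}; common: ∅.
  x = 10: f ≡ 0 at y ∈ {0, 1}; g ≡ 0 at y ∈ {0}; common: {0}.
Collecting: common zeros = {(10, 0)}, so the count is 1.
Comparison with the Bézout bound: 1 ≤ 4 = deg(f)·deg(g), as expected for curves with no common component (the affine F_11-count falls short of the bound because intersections may lie at infinity, over extension fields, or carry multiplicity).


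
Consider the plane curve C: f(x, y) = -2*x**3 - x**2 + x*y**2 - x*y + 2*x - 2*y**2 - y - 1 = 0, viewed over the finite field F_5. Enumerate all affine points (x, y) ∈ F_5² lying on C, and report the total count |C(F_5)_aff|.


Affine F_5-points: {(1, 1), (1, 2), (2, 1), (4, 1), (4, 4)}; count = 5.

For each of the 25 pairs (x, y) ∈ F_5², evaluate f(x, y) mod 5. Record the zeros.
  x = 0: [0↦4, 1↦1, 2↦4, 3↦3, 4↦3]  zeros at y ∈ ∅
  x = 1: [0↦3, 1↦0, 2↦0, 3↦3, 4↦4]  zeros at y ∈ {1, 2}
  x = 2: [0↦3, 1↦0, 2↦2, 3↦4, 4↦1]  zeros at y ∈ {1}
  x = 3: [0↦2, 1↦4, 2↦3, 3↦4, 4↦2]  zeros at y ∈ ∅
  x = 4: [0↦3, 1↦0, 2↦1, 3↦1, 4↦0]  zeros at y ∈ {1, 4}
Collecting zeros: affine points = {(1, 1), (1, 2), (2, 1), (4, 1), (4, 4)}.
Total count |C(F_5)_aff| = 5.


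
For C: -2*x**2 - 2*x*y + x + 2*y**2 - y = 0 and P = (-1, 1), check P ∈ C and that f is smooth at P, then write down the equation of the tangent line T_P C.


Tangent line at P: 3*x + 5*y - 2 = 0.

Step 1: f(-1, 1) = 0, so P lies on C.
Step 2: partial derivatives
  f_x(x, y) = -4*x - 2*y + 1, f_y(x, y) = -2*x + 4*y - 1.
  f_x(P) = 3, f_y(P) = 5 (gradient nonzero, so P is smooth).
Step 3: tangent line at P: 3·(x − -1) + 5·(y − 1) = 0.
Expanding: 3*x + 5*y - 2 = 0.


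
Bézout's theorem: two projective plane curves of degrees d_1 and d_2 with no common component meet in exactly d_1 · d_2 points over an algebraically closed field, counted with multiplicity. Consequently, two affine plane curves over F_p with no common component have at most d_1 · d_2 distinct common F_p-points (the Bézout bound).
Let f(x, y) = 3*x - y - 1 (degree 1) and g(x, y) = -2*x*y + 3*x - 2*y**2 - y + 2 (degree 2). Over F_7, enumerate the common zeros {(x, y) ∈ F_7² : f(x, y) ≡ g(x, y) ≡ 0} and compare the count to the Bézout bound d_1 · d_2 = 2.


Common zeros: ∅; count = 0; Bézout bound = 2.

deg(f) = 1, deg(g) = 2, so Bézout bound = 2.
Scan x ∈ F_7. For each x, list the y ∈ F_7 with f(x, y) ≡ 0 and those with g(x, y) ≡ 0 (mod 7); the common zeros in that column are the intersection.
  x = 0: f ≡ 0 at y ∈ {6}; g ≡ 0 at y ∈ ∅; common: ∅.
  x = 1: f ≡ 0 at y ∈ {2}; g ≡ 0 at y ∈ {1}; common: ∅.
  x = 2: f ≡ 0 at y ∈ {5}; g ≡ 0 at y ∈ ∅; common: ∅.
  x = 3: f ≡ 0 at y ∈ {1}; g ≡ 0 at y ∈ {3, 4}; common: ∅.
  x = 4: f ≡ 0 at y ∈ {4}; g ≡ 0 at y ∈ {0, 6}; common: ∅.
  x = 5: f ≡ 0 at y ∈ {0}; g ≡ 0 at y ∈ ∅; common: ∅.
  x = 6: f ≡ 0 at y ∈ {3}; g ≡ 0 at y ∈ {2}; common: ∅.
Collecting: common zeros = ∅, so the count is 0.
Comparison with the Bézout bound: 0 ≤ 2 = deg(f)·deg(g), as expected for curves with no common component (the affine F_7-count falls short of the bound because intersections may lie at infinity, over extension fields, or carry multiplicity).


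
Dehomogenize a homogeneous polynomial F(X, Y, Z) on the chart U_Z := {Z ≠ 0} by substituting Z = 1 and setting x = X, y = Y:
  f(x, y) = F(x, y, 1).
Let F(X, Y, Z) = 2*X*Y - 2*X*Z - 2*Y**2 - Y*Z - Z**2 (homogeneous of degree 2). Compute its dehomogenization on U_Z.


f(x, y) = 2*x*y - 2*x - 2*y**2 - y - 1

On U_Z we set Z = 1. Each monomial c·X^i·Y^j·Z^k in F becomes c·x^i·y^j·1^k = c·x^i·y^j.
Substituting Z = 1: F(X, Y, 1) = 2*x*y - 2*x - 2*y**2 - y - 1.
Note: deg(f) ≤ deg(F) = 2; strict inequality happens when F is divisible by Z (lost terms).


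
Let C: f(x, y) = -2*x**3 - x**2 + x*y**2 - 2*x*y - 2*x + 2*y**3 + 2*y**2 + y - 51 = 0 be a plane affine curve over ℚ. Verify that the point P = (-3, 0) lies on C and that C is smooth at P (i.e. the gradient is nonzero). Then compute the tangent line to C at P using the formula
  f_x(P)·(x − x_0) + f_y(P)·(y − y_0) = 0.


Tangent line at P: -50*x + 7*y - 150 = 0.

Step 1: f(-3, 0) = 0, so P lies on C.
Step 2: partial derivatives
  f_x(x, y) = -6*x**2 - 2*x + y**2 - 2*y - 2, f_y(x, y) = 2*x*y - 2*x + 6*y**2 + 4*y + 1.
  f_x(P) = -50, f_y(P) = 7 (gradient nonzero, so P is smooth).
Step 3: tangent line at P: -50·(x − -3) + 7·(y − 0) = 0.
Expanding: -50*x + 7*y - 150 = 0.


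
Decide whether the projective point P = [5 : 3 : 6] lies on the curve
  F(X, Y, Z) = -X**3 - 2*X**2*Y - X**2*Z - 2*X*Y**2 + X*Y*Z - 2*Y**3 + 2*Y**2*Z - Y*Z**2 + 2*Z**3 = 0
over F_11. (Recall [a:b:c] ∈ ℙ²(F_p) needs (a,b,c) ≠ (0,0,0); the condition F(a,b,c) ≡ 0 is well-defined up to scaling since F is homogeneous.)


F(5,3,6) ≡ 8 (mod 11); P is NOT on the curve.

Evaluate F(5, 3, 6) term-by-term (mod 11).
  -X**3 ↦ -1·125·1·1 = -125
  -2*X**2*Y ↦ -2·25·3·1 = -150
  -X**2*Z ↦ -1·25·1·6 = -150
  -2*X*Y**2 ↦ -2·5·9·1 = -90
  X*Y*Z ↦ 1·5·3·6 = 90
  -2*Y**3 ↦ -2·1·27·1 = -54
  2*Y**2*Z ↦ 2·1·9·6 = 108
  -Y*Z**2 ↦ -1·1·3·36 = -108
  2*Z**3 ↦ 2·1·1·216 = 432
Sum: F(5, 3, 6) = (-125) + (-150) + (-150) + (-90) + (90) + (-54) + (108) + (-108) + (432) = -47.
Reducing mod 11: -47 ≡ 8 (mod 11).
Since F(a, b, c) ≡ 8 ≠ 0 (mod 11), P does NOT lie on the curve.


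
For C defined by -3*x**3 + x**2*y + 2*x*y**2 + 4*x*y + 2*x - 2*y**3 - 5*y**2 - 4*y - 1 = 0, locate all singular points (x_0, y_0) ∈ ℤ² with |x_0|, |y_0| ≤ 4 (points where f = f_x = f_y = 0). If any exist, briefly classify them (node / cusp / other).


Singular points: {(0, -1)}; classification: node.

Compute partial derivatives:
  f_x = -9*x**2 + 2*x*y + 2*y**2 + 4*y + 2.
  f_y = x**2 + 4*x*y + 4*x - 6*y**2 - 10*y - 4.
Scan x_0 ∈ {−4, ..., 4}. For each x_0, f_y(x_0, y) is a polynomial in y; find its integer roots y ∈ {−4, ..., 4}, then test f_x and f at those candidates.
  x = -4: f_y(-4, y) = -6*y**2 - 26*y - 4; no integer root y with |y| ≤ 4.
  x = -3: f_y(-3, y) = -6*y**2 - 22*y - 7; no integer root y with |y| ≤ 4.
  x = -2: f_y(-2, y) = -6*y**2 - 18*y - 8; no integer root y with |y| ≤ 4.
  x = -1: f_y(-1, y) = -6*y**2 - 14*y - 7; no integer root y with |y| ≤ 4.
  x = 0: f_y(0, y) = -6*y**2 - 10*y - 4; vanishes at y ∈ {-1}. (0, -1): f_x = 0, f = 0 — SINGULAR.
  x = 1: f_y(1, y) = -6*y**2 - 6*y + 1; no integer root y with |y| ≤ 4.
  x = 2: f_y(2, y) = -6*y**2 - 2*y + 8; vanishes at y ∈ {1}. (2, 1): f_x = -24 ≠ 0.
  x = 3: f_y(3, y) = -6*y**2 + 2*y + 17; no integer root y with |y| ≤ 4.
  x = 4: f_y(4, y) = -6*y**2 + 6*y + 28; no integer root y with |y| ≤ 4.
Only singular point on the grid: (0, -1).
Classify: substitute x = 0 + u, y = -1 + v and expand: f = -3*u**3 + u**2*v - u**2 + 2*u*v**2 - 2*v**3 + v**2.
No constant or linear terms (consistent with a singular point). Quadratic part: -u**2 + v**2. Cubic part: -3*u**3 + u**2*v + 2*u*v**2 - 2*v**3.
The quadratic part v**2 - u**2 = (v − u)(v + u) splits into two distinct linear factors, so there are two distinct tangent lines y − -1 = ±(x − 0) — this is a node (ordinary double point).
Classification: node.


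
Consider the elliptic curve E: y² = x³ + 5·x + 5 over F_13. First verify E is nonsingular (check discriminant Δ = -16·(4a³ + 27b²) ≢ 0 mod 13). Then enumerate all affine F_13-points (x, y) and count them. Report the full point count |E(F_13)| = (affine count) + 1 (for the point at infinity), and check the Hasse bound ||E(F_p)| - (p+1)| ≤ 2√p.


Affine points = {(2, 6), (2, 7), (5, 5), (5, 8), (6, 2), (6, 11), (9, 5), (9, 8), (11, 0), (12, 5), (12, 8)}; affine count = 11; |E(F_13)| = 12.

Discriminant check: Δ ∝ 4a³ + 27b² = 4·5³ + 27·5² = 4·125 + 27·25 ≡ 5 (mod 13). Nonzero ⇒ E is nonsingular.
For each x ∈ F_13, compute rhs = x³ + 5·x + 5 mod 13, then count y ∈ F_13 with y² ≡ rhs.
  x = 0: rhs = 5, matching y values: none (0 points).
  x = 1: rhs = 11, matching y values: none (0 points).
  x = 2: rhs = 10, matching y values: 6, 7 (2 points).
  x = 3: rhs = 8, matching y values: none (0 points).
  x = 4: rhs = 11, matching y values: none (0 points).
  x = 5: rhs = 12, matching y values: 5, 8 (2 points).
  x = 6: rhs = 4, matching y values: 2, 11 (2 points).
  x = 7: rhs = 6, matching y values: none (0 points).
  x = 8: rhs = 11, matching y values: none (0 points).
  x = 9: rhs = 12, matching y values: 5, 8 (2 points).
  x = 10: rhs = 2, matching y values: none (0 points).
  x = 11: rhs = 0, matching y values: 0 (1 points).
  x = 12: rhs = 12, matching y values: 5, 8 (2 points).
Total affine count: 11.
Full point count |E(F_13)| = 11 + 1 = 12.
Hasse bound: |12 − (13+1)| = |-2| = 2 ≤ 2√13 ≈ 7.2111 ✓.


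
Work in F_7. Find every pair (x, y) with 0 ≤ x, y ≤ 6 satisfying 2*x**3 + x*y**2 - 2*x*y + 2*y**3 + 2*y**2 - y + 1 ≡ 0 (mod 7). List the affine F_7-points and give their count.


Affine F_7-points: {(0, 3), (1, 6), (2, 4), (3, 2), (3, 3), (4, 3), (5, 2), (6, 2), (6, 4)}; count = 9.

For each of the 49 pairs (x, y) ∈ F_7², evaluate f(x, y) mod 7. Record the zeros.
  x = 0: [0↦1, 1↦4, 2↦2, 3↦0, 4↦3, 5↦2, 6↦2]  zeros at y ∈ {3}
  x = 1: [0↦3, 1↦5, 2↦4, 3↦5, 4↦6, 5↦5, 6↦0]  zeros at y ∈ {6}
  x = 2: [0↦3, 1↦4, 2↦4, 3↦1, 4↦0, 5↦6, 6↦3]  zeros at y ∈ {4}
  x = 3: [0↦6, 1↦6, 2↦0, 3↦0, 4↦4, 5↦3, 6↦2]  zeros at y ∈ {2, 3}
  x = 4: [0↦3, 1↦2, 2↦4, 3↦0, 4↦2, 5↦1, 6↦2]  zeros at y ∈ {3}
  x = 5: [0↦6, 1↦4, 2↦0, 3↦6, 4↦6, 5↦5, 6↦1]  zeros at y ∈ {2}
  x = 6: [0↦6, 1↦3, 2↦0, 3↦2, 4↦0, 5↦6, 6↦4]  zeros at y ∈ {2, 4}
Collecting zeros: affine points = {(0, 3), (1, 6), (2, 4), (3, 2), (3, 3), (4, 3), (5, 2), (6, 2), (6, 4)}.
Total count |C(F_7)_aff| = 9.


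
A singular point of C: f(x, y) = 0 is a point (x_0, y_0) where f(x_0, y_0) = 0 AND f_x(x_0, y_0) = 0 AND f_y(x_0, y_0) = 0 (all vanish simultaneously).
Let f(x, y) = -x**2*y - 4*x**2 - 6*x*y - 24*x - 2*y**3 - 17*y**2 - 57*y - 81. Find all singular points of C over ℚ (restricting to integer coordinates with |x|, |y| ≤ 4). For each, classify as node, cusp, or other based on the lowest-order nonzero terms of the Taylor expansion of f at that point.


Singular points: {(-3, -3)}; classification: node.

Compute partial derivatives:
  f_x = -2*x*y - 8*x - 6*y - 24.
  f_y = -x**2 - 6*x - 6*y**2 - 34*y - 57.
Scan x_0 ∈ {−4, ..., 4}. For each x_0, f_y(x_0, y) is a polynomial in y; find its integer roots y ∈ {−4, ..., 4}, then test f_x and f at those candidates.
  x = -4: f_y(-4, y) = -6*y**2 - 34*y - 49; no integer root y with |y| ≤ 4.
  x = -3: f_y(-3, y) = -6*y**2 - 34*y - 48; vanishes at y ∈ {-3}. (-3, -3): f_x = 0, f = 0 — SINGULAR.
  x = -2: f_y(-2, y) = -6*y**2 - 34*y - 49; no integer root y with |y| ≤ 4.
  x = -1: f_y(-1, y) = -6*y**2 - 34*y - 52; no integer root y with |y| ≤ 4.
  x = 0: f_y(0, y) = -6*y**2 - 34*y - 57; no integer root y with |y| ≤ 4.
  x = 1: f_y(1, y) = -6*y**2 - 34*y - 64; no integer root y with |y| ≤ 4.
  x = 2: f_y(2, y) = -6*y**2 - 34*y - 73; no integer root y with |y| ≤ 4.
  x = 3: f_y(3, y) = -6*y**2 - 34*y - 84; no integer root y with |y| ≤ 4.
  x = 4: f_y(4, y) = -6*y**2 - 34*y - 97; no integer root y with |y| ≤ 4.
Only singular point on the grid: (-3, -3).
Classify: substitute x = -3 + u, y = -3 + v and expand: f = -u**2*v - u**2 - 2*v**3 + v**2.
No constant or linear terms (consistent with a singular point). Quadratic part: -u**2 + v**2. Cubic part: -u**2*v - 2*v**3.
The quadratic part v**2 - u**2 = (v − u)(v + u) splits into two distinct linear factors, so there are two distinct tangent lines y − -3 = ±(x − -3) — this is a node (ordinary double point).
Classification: node.


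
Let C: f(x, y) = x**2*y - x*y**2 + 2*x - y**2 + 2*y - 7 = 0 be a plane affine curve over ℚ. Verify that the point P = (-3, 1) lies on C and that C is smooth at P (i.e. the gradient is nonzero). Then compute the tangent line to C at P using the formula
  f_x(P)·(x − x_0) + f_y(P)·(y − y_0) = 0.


Tangent line at P: -5*x + 15*y - 30 = 0.

Step 1: f(-3, 1) = 0, so P lies on C.
Step 2: partial derivatives
  f_x(x, y) = 2*x*y - y**2 + 2, f_y(x, y) = x**2 - 2*x*y - 2*y + 2.
  f_x(P) = -5, f_y(P) = 15 (gradient nonzero, so P is smooth).
Step 3: tangent line at P: -5·(x − -3) + 15·(y − 1) = 0.
Expanding: -5*x + 15*y - 30 = 0.


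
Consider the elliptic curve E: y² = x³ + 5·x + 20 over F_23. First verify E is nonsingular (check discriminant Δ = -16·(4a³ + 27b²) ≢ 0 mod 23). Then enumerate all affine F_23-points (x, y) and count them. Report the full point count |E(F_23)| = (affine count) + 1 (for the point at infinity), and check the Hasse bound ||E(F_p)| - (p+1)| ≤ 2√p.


Affine points = {(1, 7), (1, 16), (3, 4), (3, 19), (4, 9), (4, 14), (5, 3), (5, 20), (6, 6), (6, 17), (9, 9), (9, 14), (10, 9), (10, 14), (11, 7), (11, 16), (17, 2), (17, 21), (18, 10), (18, 13), (20, 1), (20, 22), (21, 5), (21, 18)}; affine count = 24; |E(F_23)| = 25.

Discriminant check: Δ ∝ 4a³ + 27b² = 4·5³ + 27·20² = 4·125 + 27·400 ≡ 7 (mod 23). Nonzero ⇒ E is nonsingular.
For each x ∈ F_23, compute rhs = x³ + 5·x + 20 mod 23, then count y ∈ F_23 with y² ≡ rhs.
  x = 0: rhs = 20, matching y values: none (0 points).
  x = 1: rhs = 3, matching y values: 7, 16 (2 points).
  x = 2: rhs = 15, matching y values: none (0 points).
  x = 3: rhs = 16, matching y values: 4, 19 (2 points).
  x = 4: rhs = 12, matching y values: 9, 14 (2 points).
  x = 5: rhs = 9, matching y values: 3, 20 (2 points).
  x = 6: rhs = 13, matching y values: 6, 17 (2 points).
  x = 7: rhs = 7, matching y values: none (0 points).
  x = 8: rhs = 20, matching y values: none (0 points).
  x = 9: rhs = 12, matching y values: 9, 14 (2 points).
  x = 10: rhs = 12, matching y values: 9, 14 (2 points).
  x = 11: rhs = 3, matching y values: 7, 16 (2 points).
  x = 12: rhs = 14, matching y values: none (0 points).
  x = 13: rhs = 5, matching y values: none (0 points).
  x = 14: rhs = 5, matching y values: none (0 points).
  x = 15: rhs = 20, matching y values: none (0 points).
  x = 16: rhs = 10, matching y values: none (0 points).
  x = 17: rhs = 4, matching y values: 2, 21 (2 points).
  x = 18: rhs = 8, matching y values: 10, 13 (2 points).
  x = 19: rhs = 5, matching y values: none (0 points).
  x = 20: rhs = 1, matching y values: 1, 22 (2 points).
  x = 21: rhs = 2, matching y values: 5, 18 (2 points).
  x = 22: rhs = 14, matching y values: none (0 points).
Total affine count: 24.
Full point count |E(F_23)| = 24 + 1 = 25.
Hasse bound: |25 − (23+1)| = |1| = 1 ≤ 2√23 ≈ 9.5917 ✓.


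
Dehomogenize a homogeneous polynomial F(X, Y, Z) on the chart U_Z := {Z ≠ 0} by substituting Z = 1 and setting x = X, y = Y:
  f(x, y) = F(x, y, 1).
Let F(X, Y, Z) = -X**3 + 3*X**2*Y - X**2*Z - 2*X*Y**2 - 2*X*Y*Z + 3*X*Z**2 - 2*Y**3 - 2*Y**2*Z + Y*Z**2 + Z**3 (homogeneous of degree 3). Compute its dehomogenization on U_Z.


f(x, y) = -x**3 + 3*x**2*y - x**2 - 2*x*y**2 - 2*x*y + 3*x - 2*y**3 - 2*y**2 + y + 1

On U_Z we set Z = 1. Each monomial c·X^i·Y^j·Z^k in F becomes c·x^i·y^j·1^k = c·x^i·y^j.
Substituting Z = 1: F(X, Y, 1) = -x**3 + 3*x**2*y - x**2 - 2*x*y**2 - 2*x*y + 3*x - 2*y**3 - 2*y**2 + y + 1.
Note: deg(f) ≤ deg(F) = 3; strict inequality happens when F is divisible by Z (lost terms).


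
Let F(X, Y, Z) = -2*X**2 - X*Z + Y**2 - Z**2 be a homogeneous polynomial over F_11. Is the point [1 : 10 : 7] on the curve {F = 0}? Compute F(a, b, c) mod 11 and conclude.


F(1,10,7) ≡ 9 (mod 11); P is NOT on the curve.

Evaluate F(1, 10, 7) term-by-term (mod 11).
  -2*X**2 ↦ -2·1·1·1 = -2
  -X*Z ↦ -1·1·1·7 = -7
  Y**2 ↦ 1·1·100·1 = 100
  -Z**2 ↦ -1·1·1·49 = -49
Sum: F(1, 10, 7) = (-2) + (-7) + (100) + (-49) = 42.
Reducing mod 11: 42 ≡ 9 (mod 11).
Since F(a, b, c) ≡ 9 ≠ 0 (mod 11), P does NOT lie on the curve.


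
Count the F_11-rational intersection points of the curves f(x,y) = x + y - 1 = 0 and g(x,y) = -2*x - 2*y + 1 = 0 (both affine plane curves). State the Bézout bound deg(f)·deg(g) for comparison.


Common zeros: ∅; count = 0; Bézout bound = 1.

deg(f) = 1, deg(g) = 1, so Bézout bound = 1.
Scan x ∈ F_11. For each x, list the y ∈ F_11 with f(x, y) ≡ 0 and those with g(x, y) ≡ 0 (mod 11); the common zeros in that column are the intersection.
  x = 0: f ≡ 0 at y ∈ {1}; g ≡ 0 at y ∈ {6}; common: ∅.
  x = 1: f ≡ 0 at y ∈ {0}; g ≡ 0 at y ∈ {5}; common: ∅.
  x = 2: f ≡ 0 at y ∈ {10}; g ≡ 0 at y ∈ {4}; common: ∅.
  x = 3: f ≡ 0 at y ∈ {9}; g ≡ 0 at y ∈ {3}; common: ∅.
  x = 4: f ≡ 0 at y ∈ {8}; g ≡ 0 at y ∈ {2}; common: ∅.
  x = 5: f ≡ 0 at y ∈ {7}; g ≡ 0 at y ∈ {1}; common: ∅.
  x = 6: f ≡ 0 at y ∈ {6}; g ≡ 0 at y ∈ {0}; common: ∅.
  x = 7: f ≡ 0 at y ∈ {5}; g ≡ 0 at y ∈ {10}; common: ∅.
  x = 8: f ≡ 0 at y ∈ {4}; g ≡ 0 at y ∈ {9}; common: ∅.
  x = 9: f ≡ 0 at y ∈ {3}; g ≡ 0 at y ∈ {8}; common: ∅.
  x = 10: f ≡ 0 at y ∈ {2}; g ≡ 0 at y ∈ {7}; common: ∅.
Collecting: common zeros = ∅, so the count is 0.
Comparison with the Bézout bound: 0 ≤ 1 = deg(f)·deg(g), as expected for curves with no common component (the affine F_11-count falls short of the bound because intersections may lie at infinity, over extension fields, or carry multiplicity).


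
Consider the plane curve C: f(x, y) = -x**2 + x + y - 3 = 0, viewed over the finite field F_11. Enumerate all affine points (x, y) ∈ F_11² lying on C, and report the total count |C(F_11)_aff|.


Affine F_11-points: {(0, 3), (1, 3), (2, 5), (3, 9), (4, 4), (5, 1), (6, 0), (7, 1), (8, 4), (9, 9), (10, 5)}; count = 11.

For each of the 121 pairs (x, y) ∈ F_11², evaluate f(x, y) mod 11. Record the zeros.
  x = 0: [0↦8, 1↦9, 2↦10, 3↦0, 4↦1, 5↦2, 6↦3, 7↦4, 8↦5, 9↦6, 10↦7]  zeros at y ∈ {3}
  x = 1: [0↦8, 1↦9, 2↦10, 3↦0, 4↦1, 5↦2, 6↦3, 7↦4, 8↦5, 9↦6, 10↦7]  zeros at y ∈ {3}
  x = 2: [0↦6, 1↦7, 2↦8, 3↦9, 4↦10, 5↦0, 6↦1, 7↦2, 8↦3, 9↦4, 10↦5]  zeros at y ∈ {5}
  x = 3: [0↦2, 1↦3, 2↦4, 3↦5, 4↦6, 5↦7, 6↦8, 7↦9, 8↦10, 9↦0, 10↦1]  zeros at y ∈ {9}
  x = 4: [0↦7, 1↦8, 2↦9, 3↦10, 4↦0, 5↦1, 6↦2, 7↦3, 8↦4, 9↦5, 10↦6]  zeros at y ∈ {4}
  x = 5: [0↦10, 1↦0, 2↦1, 3↦2, 4↦3, 5↦4, 6↦5, 7↦6, 8↦7, 9↦8, 10↦9]  zeros at y ∈ {1}
  x = 6: [0↦0, 1↦1, 2↦2, 3↦3, 4↦4, 5↦5, 6↦6, 7↦7, 8↦8, 9↦9, 10↦10]  zeros at y ∈ {0}
  x = 7: [0↦10, 1↦0, 2↦1, 3↦2, 4↦3, 5↦4, 6↦5, 7↦6, 8↦7, 9↦8, 10↦9]  zeros at y ∈ {1}
  x = 8: [0↦7, 1↦8, 2↦9, 3↦10, 4↦0, 5↦1, 6↦2, 7↦3, 8↦4, 9↦5, 10↦6]  zeros at y ∈ {4}
  x = 9: [0↦2, 1↦3, 2↦4, 3↦5, 4↦6, 5↦7, 6↦8, 7↦9, 8↦10, 9↦0, 10↦1]  zeros at y ∈ {9}
  x = 10: [0↦6, 1↦7, 2↦8, 3↦9, 4↦10, 5↦0, 6↦1, 7↦2, 8↦3, 9↦4, 10↦5]  zeros at y ∈ {5}
Collecting zeros: affine points = {(0, 3), (1, 3), (2, 5), (3, 9), (4, 4), (5, 1), (6, 0), (7, 1), (8, 4), (9, 9), (10, 5)}.
Total count |C(F_11)_aff| = 11.


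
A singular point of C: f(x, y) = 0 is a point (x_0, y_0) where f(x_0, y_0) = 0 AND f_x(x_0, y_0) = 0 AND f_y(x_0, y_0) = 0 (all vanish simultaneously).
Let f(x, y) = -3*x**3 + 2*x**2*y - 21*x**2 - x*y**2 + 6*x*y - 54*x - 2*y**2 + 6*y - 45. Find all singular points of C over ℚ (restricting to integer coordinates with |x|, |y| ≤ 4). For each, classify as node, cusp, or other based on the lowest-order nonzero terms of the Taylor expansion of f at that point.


Singular points: {(-3, -3)}; classification: cusp.

Compute partial derivatives:
  f_x = -9*x**2 + 4*x*y - 42*x - y**2 + 6*y - 54.
  f_y = 2*x**2 - 2*x*y + 6*x - 4*y + 6.
Scan x_0 ∈ {−4, ..., 4}. For each x_0, f_y(x_0, y) is a polynomial in y; find its integer roots y ∈ {−4, ..., 4}, then test f_x and f at those candidates.
  x = -4: f_y(-4, y) = 4*y + 14; no integer root y with |y| ≤ 4.
  x = -3: f_y(-3, y) = 2*y + 6; vanishes at y ∈ {-3}. (-3, -3): f_x = 0, f = 0 — SINGULAR.
  x = -2: f_y(-2, y) = 2; no integer root y with |y| ≤ 4.
  x = -1: f_y(-1, y) = 2 - 2*y; vanishes at y ∈ {1}. (-1, 1): f_x = -20 ≠ 0.
  x = 0: f_y(0, y) = 6 - 4*y; no integer root y with |y| ≤ 4.
  x = 1: f_y(1, y) = 14 - 6*y; no integer root y with |y| ≤ 4.
  x = 2: f_y(2, y) = 26 - 8*y; no integer root y with |y| ≤ 4.
  x = 3: f_y(3, y) = 42 - 10*y; no integer root y with |y| ≤ 4.
  x = 4: f_y(4, y) = 62 - 12*y; no integer root y with |y| ≤ 4.
Only singular point on the grid: (-3, -3).
Classify: substitute x = -3 + u, y = -3 + v and expand: f = -3*u**3 + 2*u**2*v - u*v**2 + v**2.
No constant or linear terms (consistent with a singular point). Quadratic part: v**2. Cubic part: -3*u**3 + 2*u**2*v - u*v**2.
The quadratic part v**2 is a perfect square, so there is a single (double) tangent line v = 0, i.e. y = -3. Restricting the cubic part to that line (v = 0) leaves -3*u**3 ≠ 0, so f is not divisible by v and the branch is v² ≈ 3*u**3 to lowest order — this is a cusp.
Classification: cusp.


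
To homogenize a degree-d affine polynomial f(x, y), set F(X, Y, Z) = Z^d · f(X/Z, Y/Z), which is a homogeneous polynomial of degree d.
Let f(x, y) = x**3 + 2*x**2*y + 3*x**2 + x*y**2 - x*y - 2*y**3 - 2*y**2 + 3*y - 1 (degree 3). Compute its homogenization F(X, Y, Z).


F(X, Y, Z) = X**3 + 2*X**2*Y + 3*X**2*Z + X*Y**2 - X*Y*Z - 2*Y**3 - 2*Y**2*Z + 3*Y*Z**2 - Z**3

deg(f) = 3.
Substitute x = X/Z, y = Y/Z into f, then multiply by Z^3.
  monomial 1·x^3·y^0 ↦ 1·X^3·Y^0·Z^0.
  monomial 2·x^2·y^1 ↦ 2·X^2·Y^1·Z^0.
  monomial 3·x^2·y^0 ↦ 3·X^2·Y^0·Z^1.
  monomial 1·x^1·y^2 ↦ 1·X^1·Y^2·Z^0.
  monomial -1·x^1·y^1 ↦ -1·X^1·Y^1·Z^1.
  monomial -2·x^0·y^3 ↦ -2·X^0·Y^3·Z^0.
  monomial -2·x^0·y^2 ↦ -2·X^0·Y^2·Z^1.
  monomial 3·x^0·y^1 ↦ 3·X^0·Y^1·Z^2.
  monomial -1·x^0·y^0 ↦ -1·X^0·Y^0·Z^3.
Collecting: F(X, Y, Z) = X**3 + 2*X**2*Y + 3*X**2*Z + X*Y**2 - X*Y*Z - 2*Y**3 - 2*Y**2*Z + 3*Y*Z**2 - Z**3.


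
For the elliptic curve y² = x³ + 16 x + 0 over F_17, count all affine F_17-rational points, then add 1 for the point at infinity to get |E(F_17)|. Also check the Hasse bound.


Affine points = {(0, 0), (1, 0), (4, 3), (4, 14), (5, 1), (5, 16), (7, 8), (7, 9), (10, 2), (10, 15), (12, 4), (12, 13), (13, 5), (13, 12), (16, 0)}; affine count = 15; |E(F_17)| = 16.

Discriminant check: Δ ∝ 4a³ + 27b² = 4·16³ + 27·0² = 4·4096 + 27·0 ≡ 13 (mod 17). Nonzero ⇒ E is nonsingular.
For each x ∈ F_17, compute rhs = x³ + 16·x + 0 mod 17, then count y ∈ F_17 with y² ≡ rhs.
  x = 0: rhs = 0, matching y values: 0 (1 points).
  x = 1: rhs = 0, matching y values: 0 (1 points).
  x = 2: rhs = 6, matching y values: none (0 points).
  x = 3: rhs = 7, matching y values: none (0 points).
  x = 4: rhs = 9, matching y values: 3, 14 (2 points).
  x = 5: rhs = 1, matching y values: 1, 16 (2 points).
  x = 6: rhs = 6, matching y values: none (0 points).
  x = 7: rhs = 13, matching y values: 8, 9 (2 points).
  x = 8: rhs = 11, matching y values: none (0 points).
  x = 9: rhs = 6, matching y values: none (0 points).
  x = 10: rhs = 4, matching y values: 2, 15 (2 points).
  x = 11: rhs = 11, matching y values: none (0 points).
  x = 12: rhs = 16, matching y values: 4, 13 (2 points).
  x = 13: rhs = 8, matching y values: 5, 12 (2 points).
  x = 14: rhs = 10, matching y values: none (0 points).
  x = 15: rhs = 11, matching y values: none (0 points).
  x = 16: rhs = 0, matching y values: 0 (1 points).
Total affine count: 15.
Full point count |E(F_17)| = 15 + 1 = 16.
Hasse bound: |16 − (17+1)| = |-2| = 2 ≤ 2√17 ≈ 8.2462 ✓.


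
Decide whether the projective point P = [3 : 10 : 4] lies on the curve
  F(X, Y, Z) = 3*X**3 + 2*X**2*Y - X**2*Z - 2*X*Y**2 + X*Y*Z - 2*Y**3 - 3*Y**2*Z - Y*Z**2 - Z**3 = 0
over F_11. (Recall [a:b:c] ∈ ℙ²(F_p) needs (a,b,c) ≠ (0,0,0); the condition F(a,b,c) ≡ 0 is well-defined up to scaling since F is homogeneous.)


F(3,10,4) ≡ 6 (mod 11); P is NOT on the curve.

Evaluate F(3, 10, 4) term-by-term (mod 11).
  3*X**3 ↦ 3·27·1·1 = 81
  2*X**2*Y ↦ 2·9·10·1 = 180
  -X**2*Z ↦ -1·9·1·4 = -36
  -2*X*Y**2 ↦ -2·3·100·1 = -600
  X*Y*Z ↦ 1·3·10·4 = 120
  -2*Y**3 ↦ -2·1·1000·1 = -2000
  -3*Y**2*Z ↦ -3·1·100·4 = -1200
  -Y*Z**2 ↦ -1·1·10·16 = -160
  -Z**3 ↦ -1·1·1·64 = -64
Sum: F(3, 10, 4) = (81) + (180) + (-36) + (-600) + (120) + (-2000) + (-1200) + (-160) + (-64) = -3679.
Reducing mod 11: -3679 ≡ 6 (mod 11).
Since F(a, b, c) ≡ 6 ≠ 0 (mod 11), P does NOT lie on the curve.


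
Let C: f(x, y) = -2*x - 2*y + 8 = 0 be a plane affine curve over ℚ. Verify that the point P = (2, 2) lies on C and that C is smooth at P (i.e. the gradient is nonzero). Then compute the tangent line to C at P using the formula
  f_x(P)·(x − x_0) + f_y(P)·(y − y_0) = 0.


Tangent line at P: -2*x - 2*y + 8 = 0.

Step 1: f(2, 2) = 0, so P lies on C.
Step 2: partial derivatives
  f_x(x, y) = -2, f_y(x, y) = -2.
  f_x(P) = -2, f_y(P) = -2 (gradient nonzero, so P is smooth).
Step 3: tangent line at P: -2·(x − 2) + -2·(y − 2) = 0.
Expanding: -2*x - 2*y + 8 = 0.


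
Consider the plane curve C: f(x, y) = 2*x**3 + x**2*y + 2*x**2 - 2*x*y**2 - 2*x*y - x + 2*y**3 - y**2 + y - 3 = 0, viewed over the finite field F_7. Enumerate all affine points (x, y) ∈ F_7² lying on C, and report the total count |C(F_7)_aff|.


Affine F_7-points: {(0, 6), (1, 0), (1, 5), (3, 4), (3, 5), (4, 6), (5, 4), (6, 6)}; count = 8.

For each of the 49 pairs (x, y) ∈ F_7², evaluate f(x, y) mod 7. Record the zeros.
  x = 0: [0↦4, 1↦6, 2↦4, 3↦3, 4↦1, 5↦3, 6↦0]  zeros at y ∈ {6}
  x = 1: [0↦0, 1↦6, 2↦4, 3↦6, 4↦3, 5↦0, 6↦2]  zeros at y ∈ {0, 5}
  x = 2: [0↦5, 1↦3, 2↦3, 3↦3, 4↦1, 5↦2, 6↦4]  zeros at y ∈ ∅
  x = 3: [0↦3, 1↦2, 2↦6, 3↦6, 4↦0, 5↦0, 6↦4]  zeros at y ∈ {4, 5}
  x = 4: [0↦6, 1↦1, 2↦4, 3↦6, 4↦5, 5↦6, 6↦0]  zeros at y ∈ {6}
  x = 5: [0↦5, 1↦5, 2↦2, 3↦1, 4↦0, 5↦4, 6↦4]  zeros at y ∈ {4}
  x = 6: [0↦5, 1↦5, 2↦5, 3↦3, 4↦4, 5↦6, 6↦0]  zeros at y ∈ {6}
Collecting zeros: affine points = {(0, 6), (1, 0), (1, 5), (3, 4), (3, 5), (4, 6), (5, 4), (6, 6)}.
Total count |C(F_7)_aff| = 8.


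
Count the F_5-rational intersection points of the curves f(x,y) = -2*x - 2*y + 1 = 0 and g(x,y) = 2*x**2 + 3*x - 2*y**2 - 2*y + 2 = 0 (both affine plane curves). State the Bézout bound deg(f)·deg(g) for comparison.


Common zeros: {(1, 2)}; count = 1; Bézout bound = 2.

deg(f) = 1, deg(g) = 2, so Bézout bound = 2.
Scan x ∈ F_5. For each x, list the y ∈ F_5 with f(x, y) ≡ 0 and those with g(x, y) ≡ 0 (mod 5); the common zeros in that column are the intersection.
  x = 0: f ≡ 0 at y ∈ {3}; g ≡ 0 at y ∈ {2}; common: ∅.
  x = 1: f ≡ 0 at y ∈ {2}; g ≡ 0 at y ∈ {2}; common: {2}.
  x = 2: f ≡ 0 at y ∈ {1}; g ≡ 0 at y ∈ ∅; common: ∅.
  x = 3: f ≡ 0 at y ∈ {0}; g ≡ 0 at y ∈ {1, 3}; common: ∅.
  x = 4: f ≡ 0 at y ∈ {4}; g ≡ 0 at y ∈ ∅; common: ∅.
Collecting: common zeros = {(1, 2)}, so the count is 1.
Comparison with the Bézout bound: 1 ≤ 2 = deg(f)·deg(g), as expected for curves with no common component (the affine F_5-count falls short of the bound because intersections may lie at infinity, over extension fields, or carry multiplicity).


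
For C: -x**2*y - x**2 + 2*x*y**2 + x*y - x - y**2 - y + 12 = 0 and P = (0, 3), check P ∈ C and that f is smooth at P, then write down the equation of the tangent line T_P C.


Tangent line at P: 20*x - 7*y + 21 = 0.

Step 1: f(0, 3) = 0, so P lies on C.
Step 2: partial derivatives
  f_x(x, y) = -2*x*y - 2*x + 2*y**2 + y - 1, f_y(x, y) = -x**2 + 4*x*y + x - 2*y - 1.
  f_x(P) = 20, f_y(P) = -7 (gradient nonzero, so P is smooth).
Step 3: tangent line at P: 20·(x − 0) + -7·(y − 3) = 0.
Expanding: 20*x - 7*y + 21 = 0.


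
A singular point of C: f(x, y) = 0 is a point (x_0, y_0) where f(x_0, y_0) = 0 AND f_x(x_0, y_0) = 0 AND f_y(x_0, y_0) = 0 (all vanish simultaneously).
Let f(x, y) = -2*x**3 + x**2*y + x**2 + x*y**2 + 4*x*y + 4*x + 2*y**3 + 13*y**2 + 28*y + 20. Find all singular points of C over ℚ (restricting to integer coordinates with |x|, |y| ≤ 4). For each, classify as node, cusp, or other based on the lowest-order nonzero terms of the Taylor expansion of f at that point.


Singular points: {(0, -2)}; classification: node.

Compute partial derivatives:
  f_x = -6*x**2 + 2*x*y + 2*x + y**2 + 4*y + 4.
  f_y = x**2 + 2*x*y + 4*x + 6*y**2 + 26*y + 28.
Scan x_0 ∈ {−4, ..., 4}. For each x_0, f_y(x_0, y) is a polynomial in y; find its integer roots y ∈ {−4, ..., 4}, then test f_x and f at those candidates.
  x = -4: f_y(-4, y) = 6*y**2 + 18*y + 28; no integer root y with |y| ≤ 4.
  x = -3: f_y(-3, y) = 6*y**2 + 20*y + 25; no integer root y with |y| ≤ 4.
  x = -2: f_y(-2, y) = 6*y**2 + 22*y + 24; no integer root y with |y| ≤ 4.
  x = -1: f_y(-1, y) = 6*y**2 + 24*y + 25; no integer root y with |y| ≤ 4.
  x = 0: f_y(0, y) = 6*y**2 + 26*y + 28; vanishes at y ∈ {-2}. (0, -2): f_x = 0, f = 0 — SINGULAR.
  x = 1: f_y(1, y) = 6*y**2 + 28*y + 33; no integer root y with |y| ≤ 4.
  x = 2: f_y(2, y) = 6*y**2 + 30*y + 40; no integer root y with |y| ≤ 4.
  x = 3: f_y(3, y) = 6*y**2 + 32*y + 49; no integer root y with |y| ≤ 4.
  x = 4: f_y(4, y) = 6*y**2 + 34*y + 60; no integer root y with |y| ≤ 4.
Only singular point on the grid: (0, -2).
Classify: substitute x = 0 + u, y = -2 + v and expand: f = -2*u**3 + u**2*v - u**2 + u*v**2 + 2*v**3 + v**2.
No constant or linear terms (consistent with a singular point). Quadratic part: -u**2 + v**2. Cubic part: -2*u**3 + u**2*v + u*v**2 + 2*v**3.
The quadratic part v**2 - u**2 = (v − u)(v + u) splits into two distinct linear factors, so there are two distinct tangent lines y − -2 = ±(x − 0) — this is a node (ordinary double point).
Classification: node.
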